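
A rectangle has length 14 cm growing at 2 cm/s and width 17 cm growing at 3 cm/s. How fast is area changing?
76 cm²/s

A = lw
dA/dt = w·dl/dt + l·dw/dt = 17·2 + 14·3 = 76 cm²/s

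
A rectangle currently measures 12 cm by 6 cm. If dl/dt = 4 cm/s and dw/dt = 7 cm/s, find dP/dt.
22 cm/s

P = 2(l + w)
dP/dt = 2(dl/dt + dw/dt) = 2(4 + 7) = 22 cm/s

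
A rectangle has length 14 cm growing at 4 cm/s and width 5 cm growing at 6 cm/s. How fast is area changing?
104 cm²/s

A = lw
dA/dt = w·dl/dt + l·dw/dt = 5·4 + 14·6 = 104 cm²/s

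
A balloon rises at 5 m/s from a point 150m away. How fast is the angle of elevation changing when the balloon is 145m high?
0.017231 rad/s

tan(θ) = y/150
sec²(θ) · dθ/dt = (1/150) · dy/dt
dθ/dt = cos²(θ)/150 · 5 = 150/(150² + 145²) · 5
dθ/dt = 0.017231 rad/s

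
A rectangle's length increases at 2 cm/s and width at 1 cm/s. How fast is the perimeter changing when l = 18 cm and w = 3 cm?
6 cm/s

P = 2(l + w)
dP/dt = 2(dl/dt + dw/dt) = 2(2 + 1) = 6 cm/s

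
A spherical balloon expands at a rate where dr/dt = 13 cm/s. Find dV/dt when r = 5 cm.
1300π cm³/s

V = (4/3)πr³
dV/dt = dV/dr · dr/dt = 4πr² · 13
At r = 5: dV/dt = 1300π cm³/s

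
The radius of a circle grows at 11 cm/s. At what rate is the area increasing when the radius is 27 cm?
594π cm²/s

A = πr²
dA/dt = 2πr · dr/dt = 2π(27)(11) = 594π cm²/s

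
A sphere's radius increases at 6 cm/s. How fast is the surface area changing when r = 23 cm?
1104π cm²/s

S = 4πr²
dS/dt = dS/dr · dr/dt = 8πr · 6
At r = 23: dS/dt = 1104π cm²/s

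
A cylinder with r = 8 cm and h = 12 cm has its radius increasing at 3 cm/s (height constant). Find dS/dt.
168π cm²/s

S = 2πrh + 2πr² (lateral + bases)
dS/dt = (2πh + 4πr)·dr/dt = (2π·12 + 4π·8)·3
= 168π cm²/s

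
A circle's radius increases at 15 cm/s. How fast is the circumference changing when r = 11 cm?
30π cm/s

C = 2πr
dC/dt = 2π · dr/dt = 2π · 15 = 30π cm/s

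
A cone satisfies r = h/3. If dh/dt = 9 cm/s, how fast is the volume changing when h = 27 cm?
729π cm³/s

V = (1/3)π(h/3)²h = πh³/27
dV/dt = πh²/9 · 9
At h = 27: dV/dt = 729π cm³/s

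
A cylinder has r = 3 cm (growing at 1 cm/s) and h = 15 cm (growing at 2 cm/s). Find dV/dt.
108π cm³/s

V = πr²h
dV/dt = 2πrh·dr/dt + πr²·dh/dt
= 2π(3)(15)(1) + π(3)²(2)
= 108π cm³/s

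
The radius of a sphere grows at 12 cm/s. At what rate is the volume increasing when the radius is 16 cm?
12288π cm³/s

V = (4/3)πr³
dV/dt = dV/dr · dr/dt = 4πr² · 12
At r = 16: dV/dt = 12288π cm³/s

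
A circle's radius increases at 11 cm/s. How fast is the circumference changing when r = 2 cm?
22π cm/s

C = 2πr
dC/dt = 2π · dr/dt = 2π · 11 = 22π cm/s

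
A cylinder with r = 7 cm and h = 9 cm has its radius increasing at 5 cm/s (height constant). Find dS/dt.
230π cm²/s

S = 2πrh + 2πr² (lateral + bases)
dS/dt = (2πh + 4πr)·dr/dt = (2π·9 + 4π·7)·5
= 230π cm²/s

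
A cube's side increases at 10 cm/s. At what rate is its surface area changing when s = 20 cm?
2400 cm²/s

A = 6s²
dA/dt = 12s · ds/dt = 12·20·10 = 2400 cm²/s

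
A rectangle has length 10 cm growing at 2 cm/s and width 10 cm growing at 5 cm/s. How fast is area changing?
70 cm²/s

A = lw
dA/dt = w·dl/dt + l·dw/dt = 10·2 + 10·5 = 70 cm²/s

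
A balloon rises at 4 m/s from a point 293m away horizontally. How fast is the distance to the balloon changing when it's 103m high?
206√96458/48229 ≈ 1.327 m/s

z² = 293² + y²
z = √(293² + 103²) = √96458
dz/dt = y/z · dy/dt = 103/√96458 · 4 = 206√96458/48229 ≈ 1.327 m/s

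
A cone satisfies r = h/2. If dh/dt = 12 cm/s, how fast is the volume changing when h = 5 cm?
75π cm³/s

V = (1/3)π(h/2)²h = πh³/12
dV/dt = πh²/4 · 12
At h = 5: dV/dt = 75π cm³/s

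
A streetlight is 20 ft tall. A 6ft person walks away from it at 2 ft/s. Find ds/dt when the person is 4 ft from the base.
6/7 ft/s

By similar triangles: 20/(x+s) = 6/s
Solving: s = 6x/14
ds/dt = 6/14 · dx/dt = 3/7 · 2 = 6/7 ft/s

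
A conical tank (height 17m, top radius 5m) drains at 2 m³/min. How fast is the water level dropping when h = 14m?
289/(2450π) ≈ 0.03755 m/min

r/h = 5/17, so r = (5/17)h
V = (1/3)πr²h = (1/3)π((5/17)h)²h = (25/867)πh³
dV/dh = (25/289)πh²
dh/dt = (dV/dt)/(dV/dh) = -2/((25/289)π·14²) = -289/(2450π) m/min
The level is dropping at 289/(2450π) ≈ 0.03755 m/min.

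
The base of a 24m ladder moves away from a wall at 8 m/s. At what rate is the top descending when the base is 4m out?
8√35/35 ≈ 1.352 m/s

x² + y² = 24²
2x·dx/dt + 2y·dy/dt = 0
dy/dt = -x/y · dx/dt = -4/(4√35) · 8 = -8√35/35 m/s
The top is descending at 8√35/35 ≈ 1.352 m/s.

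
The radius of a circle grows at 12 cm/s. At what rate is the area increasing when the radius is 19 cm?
456π cm²/s

A = πr²
dA/dt = 2πr · dr/dt = 2π(19)(12) = 456π cm²/s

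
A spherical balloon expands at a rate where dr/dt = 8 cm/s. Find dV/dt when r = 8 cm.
2048π cm³/s

V = (4/3)πr³
dV/dt = dV/dr · dr/dt = 4πr² · 8
At r = 8: dV/dt = 2048π cm³/s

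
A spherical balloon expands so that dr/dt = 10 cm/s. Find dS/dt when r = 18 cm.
1440π cm²/s

S = 4πr²
dS/dt = dS/dr · dr/dt = 8πr · 10
At r = 18: dS/dt = 1440π cm²/s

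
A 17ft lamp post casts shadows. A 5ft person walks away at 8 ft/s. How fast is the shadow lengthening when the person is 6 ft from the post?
10/3 ft/s

By similar triangles: 17/(x+s) = 5/s
Solving: s = 5x/12
ds/dt = 5/12 · dx/dt = 5/12 · 8 = 10/3 ft/s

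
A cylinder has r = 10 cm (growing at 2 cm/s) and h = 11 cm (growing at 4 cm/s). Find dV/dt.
840π cm³/s

V = πr²h
dV/dt = 2πrh·dr/dt + πr²·dh/dt
= 2π(10)(11)(2) + π(10)²(4)
= 840π cm³/s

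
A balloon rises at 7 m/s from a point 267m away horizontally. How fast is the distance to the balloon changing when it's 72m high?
168√8497/8497 ≈ 1.823 m/s

z² = 267² + y²
z = √(267² + 72²) = 3√8497
dz/dt = y/z · dy/dt = 72/(3√8497) · 7 = 168√8497/8497 ≈ 1.823 m/s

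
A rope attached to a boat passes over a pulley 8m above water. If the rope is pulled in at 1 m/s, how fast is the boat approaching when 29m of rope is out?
29√777/777 ≈ 1.04 m/s

rope² = x² + 8²
x = √(29² - 8²) = √777
dx/dt = (rope/x) · d(rope)/dt = (29/√777) · (-1) = -29√777/777 m/s
The boat approaches at 29√777/777 ≈ 1.04 m/s.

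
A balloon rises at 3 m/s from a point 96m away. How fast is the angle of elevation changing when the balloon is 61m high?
0.022262 rad/s

tan(θ) = y/96
sec²(θ) · dθ/dt = (1/96) · dy/dt
dθ/dt = cos²(θ)/96 · 3 = 96/(96² + 61²) · 3
dθ/dt = 0.022262 rad/s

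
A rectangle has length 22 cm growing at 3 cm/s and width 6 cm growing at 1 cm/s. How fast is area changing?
40 cm²/s

A = lw
dA/dt = w·dl/dt + l·dw/dt = 6·3 + 22·1 = 40 cm²/s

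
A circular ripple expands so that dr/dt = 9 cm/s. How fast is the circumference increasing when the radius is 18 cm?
18π cm/s

C = 2πr
dC/dt = 2π · dr/dt = 2π · 9 = 18π cm/s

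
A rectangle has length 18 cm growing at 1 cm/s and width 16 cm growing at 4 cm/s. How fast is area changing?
88 cm²/s

A = lw
dA/dt = w·dl/dt + l·dw/dt = 16·1 + 18·4 = 88 cm²/s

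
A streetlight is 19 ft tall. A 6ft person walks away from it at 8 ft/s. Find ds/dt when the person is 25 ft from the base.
48/13 ft/s

By similar triangles: 19/(x+s) = 6/s
Solving: s = 6x/13
ds/dt = 6/13 · dx/dt = 6/13 · 8 = 48/13 ft/s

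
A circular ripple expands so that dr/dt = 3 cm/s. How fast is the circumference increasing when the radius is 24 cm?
6π cm/s

C = 2πr
dC/dt = 2π · dr/dt = 2π · 3 = 6π cm/s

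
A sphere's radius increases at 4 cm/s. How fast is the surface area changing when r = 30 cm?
960π cm²/s

S = 4πr²
dS/dt = dS/dr · dr/dt = 8πr · 4
At r = 30: dS/dt = 960π cm²/s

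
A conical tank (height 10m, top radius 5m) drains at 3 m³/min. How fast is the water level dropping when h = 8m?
3/(16π) ≈ 0.05968 m/min

r/h = 5/10, so r = (1/2)h
V = (1/3)πr²h = (1/3)π((1/2)h)²h = (1/12)πh³
dV/dh = (1/4)πh²
dh/dt = (dV/dt)/(dV/dh) = -3/((1/4)π·8²) = -3/(16π) m/min
The level is dropping at 3/(16π) ≈ 0.05968 m/min.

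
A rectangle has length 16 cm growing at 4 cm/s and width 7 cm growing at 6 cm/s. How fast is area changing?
124 cm²/s

A = lw
dA/dt = w·dl/dt + l·dw/dt = 7·4 + 16·6 = 124 cm²/s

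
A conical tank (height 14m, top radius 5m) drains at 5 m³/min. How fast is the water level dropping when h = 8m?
49/(80π) ≈ 0.195 m/min

r/h = 5/14, so r = (5/14)h
V = (1/3)πr²h = (1/3)π((5/14)h)²h = (25/588)πh³
dV/dh = (25/196)πh²
dh/dt = (dV/dt)/(dV/dh) = -5/((25/196)π·8²) = -49/(80π) m/min
The level is dropping at 49/(80π) ≈ 0.195 m/min.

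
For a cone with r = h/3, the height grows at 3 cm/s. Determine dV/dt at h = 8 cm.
64π/3 cm³/s

V = (1/3)π(h/3)²h = πh³/27
dV/dt = πh²/9 · 3
At h = 8: dV/dt = 64π/3 cm³/s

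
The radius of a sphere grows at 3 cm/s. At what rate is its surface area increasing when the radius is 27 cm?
648π cm²/s

S = 4πr²
dS/dt = dS/dr · dr/dt = 8πr · 3
At r = 27: dS/dt = 648π cm²/s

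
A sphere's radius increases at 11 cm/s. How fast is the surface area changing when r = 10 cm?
880π cm²/s

S = 4πr²
dS/dt = dS/dr · dr/dt = 8πr · 11
At r = 10: dS/dt = 880π cm²/s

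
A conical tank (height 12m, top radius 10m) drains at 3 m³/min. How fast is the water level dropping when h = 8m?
27/(400π) ≈ 0.02149 m/min

r/h = 10/12, so r = (5/6)h
V = (1/3)πr²h = (1/3)π((5/6)h)²h = (25/108)πh³
dV/dh = (25/36)πh²
dh/dt = (dV/dt)/(dV/dh) = -3/((25/36)π·8²) = -27/(400π) m/min
The level is dropping at 27/(400π) ≈ 0.02149 m/min.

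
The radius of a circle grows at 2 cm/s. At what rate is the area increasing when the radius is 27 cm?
108π cm²/s

A = πr²
dA/dt = 2πr · dr/dt = 2π(27)(2) = 108π cm²/s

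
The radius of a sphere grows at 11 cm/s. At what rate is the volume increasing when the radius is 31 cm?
42284π cm³/s

V = (4/3)πr³
dV/dt = dV/dr · dr/dt = 4πr² · 11
At r = 31: dV/dt = 42284π cm³/s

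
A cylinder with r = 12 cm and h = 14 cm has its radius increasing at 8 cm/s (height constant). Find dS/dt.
608π cm²/s

S = 2πrh + 2πr² (lateral + bases)
dS/dt = (2πh + 4πr)·dr/dt = (2π·14 + 4π·12)·8
= 608π cm²/s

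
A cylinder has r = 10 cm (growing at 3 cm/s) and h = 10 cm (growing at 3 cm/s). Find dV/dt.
900π cm³/s

V = πr²h
dV/dt = 2πrh·dr/dt + πr²·dh/dt
= 2π(10)(10)(3) + π(10)²(3)
= 900π cm³/s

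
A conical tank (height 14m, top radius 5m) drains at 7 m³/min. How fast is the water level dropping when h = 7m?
28/(25π) ≈ 0.3565 m/min

r/h = 5/14, so r = (5/14)h
V = (1/3)πr²h = (1/3)π((5/14)h)²h = (25/588)πh³
dV/dh = (25/196)πh²
dh/dt = (dV/dt)/(dV/dh) = -7/((25/196)π·7²) = -28/(25π) m/min
The level is dropping at 28/(25π) ≈ 0.3565 m/min.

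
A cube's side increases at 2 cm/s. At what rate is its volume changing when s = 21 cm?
2646 cm³/s

V = s³
dV/dt = 3s² · ds/dt = 3·21²·2 = 2646 cm³/s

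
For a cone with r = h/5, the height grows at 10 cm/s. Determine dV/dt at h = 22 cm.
968π/5 cm³/s

V = (1/3)π(h/5)²h = πh³/75
dV/dt = πh²/25 · 10
At h = 22: dV/dt = 968π/5 cm³/s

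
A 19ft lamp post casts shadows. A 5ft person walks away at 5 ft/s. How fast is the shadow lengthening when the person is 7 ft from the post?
25/14 ft/s

By similar triangles: 19/(x+s) = 5/s
Solving: s = 5x/14
ds/dt = 5/14 · dx/dt = 5/14 · 5 = 25/14 ft/s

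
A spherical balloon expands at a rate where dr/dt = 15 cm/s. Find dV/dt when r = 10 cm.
6000π cm³/s

V = (4/3)πr³
dV/dt = dV/dr · dr/dt = 4πr² · 15
At r = 10: dV/dt = 6000π cm³/s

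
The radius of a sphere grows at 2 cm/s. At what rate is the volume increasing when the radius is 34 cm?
9248π cm³/s

V = (4/3)πr³
dV/dt = dV/dr · dr/dt = 4πr² · 2
At r = 34: dV/dt = 9248π cm³/s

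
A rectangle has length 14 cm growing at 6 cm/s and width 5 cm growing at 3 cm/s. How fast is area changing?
72 cm²/s

A = lw
dA/dt = w·dl/dt + l·dw/dt = 5·6 + 14·3 = 72 cm²/s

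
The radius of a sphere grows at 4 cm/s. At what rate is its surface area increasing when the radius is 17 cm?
544π cm²/s

S = 4πr²
dS/dt = dS/dr · dr/dt = 8πr · 4
At r = 17: dS/dt = 544π cm²/s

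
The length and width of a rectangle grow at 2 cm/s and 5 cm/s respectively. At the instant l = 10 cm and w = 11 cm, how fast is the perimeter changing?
14 cm/s

P = 2(l + w)
dP/dt = 2(dl/dt + dw/dt) = 2(2 + 5) = 14 cm/s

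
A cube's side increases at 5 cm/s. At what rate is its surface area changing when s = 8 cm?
480 cm²/s

A = 6s²
dA/dt = 12s · ds/dt = 12·8·5 = 480 cm²/s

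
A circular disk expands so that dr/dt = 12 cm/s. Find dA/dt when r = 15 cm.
360π cm²/s

A = πr²
dA/dt = 2πr · dr/dt = 2π(15)(12) = 360π cm²/s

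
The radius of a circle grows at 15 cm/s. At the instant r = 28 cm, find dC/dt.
30π cm/s

C = 2πr
dC/dt = 2π · dr/dt = 2π · 15 = 30π cm/s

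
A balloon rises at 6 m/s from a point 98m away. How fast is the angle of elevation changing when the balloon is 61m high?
0.044128 rad/s

tan(θ) = y/98
sec²(θ) · dθ/dt = (1/98) · dy/dt
dθ/dt = cos²(θ)/98 · 6 = 98/(98² + 61²) · 6
dθ/dt = 0.044128 rad/s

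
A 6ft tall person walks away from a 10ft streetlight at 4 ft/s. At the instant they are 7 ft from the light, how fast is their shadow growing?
6 ft/s

By similar triangles: 10/(x+s) = 6/s
Solving: s = 6x/4
ds/dt = 6/4 · dx/dt = 3/2 · 4 = 6 ft/s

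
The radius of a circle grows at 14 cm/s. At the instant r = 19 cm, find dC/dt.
28π cm/s

C = 2πr
dC/dt = 2π · dr/dt = 2π · 14 = 28π cm/s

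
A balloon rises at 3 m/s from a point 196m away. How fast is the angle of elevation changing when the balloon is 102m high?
0.012044 rad/s

tan(θ) = y/196
sec²(θ) · dθ/dt = (1/196) · dy/dt
dθ/dt = cos²(θ)/196 · 3 = 196/(196² + 102²) · 3
dθ/dt = 0.012044 rad/s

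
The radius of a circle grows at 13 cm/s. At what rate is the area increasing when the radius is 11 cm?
286π cm²/s

A = πr²
dA/dt = 2πr · dr/dt = 2π(11)(13) = 286π cm²/s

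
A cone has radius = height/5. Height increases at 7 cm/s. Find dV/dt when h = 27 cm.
5103π/25 cm³/s

V = (1/3)π(h/5)²h = πh³/75
dV/dt = πh²/25 · 7
At h = 27: dV/dt = 5103π/25 cm³/s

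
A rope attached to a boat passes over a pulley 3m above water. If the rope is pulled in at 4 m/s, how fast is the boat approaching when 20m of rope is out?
80√391/391 ≈ 4.046 m/s

rope² = x² + 3²
x = √(20² - 3²) = √391
dx/dt = (rope/x) · d(rope)/dt = (20/√391) · (-4) = -80√391/391 m/s
The boat approaches at 80√391/391 ≈ 4.046 m/s.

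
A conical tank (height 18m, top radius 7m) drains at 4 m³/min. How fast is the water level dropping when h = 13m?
1296/(8281π) ≈ 0.04982 m/min

r/h = 7/18, so r = (7/18)h
V = (1/3)πr²h = (1/3)π((7/18)h)²h = (49/972)πh³
dV/dh = (49/324)πh²
dh/dt = (dV/dt)/(dV/dh) = -4/((49/324)π·13²) = -1296/(8281π) m/min
The level is dropping at 1296/(8281π) ≈ 0.04982 m/min.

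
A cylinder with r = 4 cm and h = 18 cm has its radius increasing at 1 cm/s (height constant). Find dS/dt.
52π cm²/s

S = 2πrh + 2πr² (lateral + bases)
dS/dt = (2πh + 4πr)·dr/dt = (2π·18 + 4π·4)·1
= 52π cm²/s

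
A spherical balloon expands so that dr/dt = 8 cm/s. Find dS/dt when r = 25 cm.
1600π cm²/s

S = 4πr²
dS/dt = dS/dr · dr/dt = 8πr · 8
At r = 25: dS/dt = 1600π cm²/s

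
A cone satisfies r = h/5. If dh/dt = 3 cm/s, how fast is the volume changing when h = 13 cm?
507π/25 cm³/s

V = (1/3)π(h/5)²h = πh³/75
dV/dt = πh²/25 · 3
At h = 13: dV/dt = 507π/25 cm³/s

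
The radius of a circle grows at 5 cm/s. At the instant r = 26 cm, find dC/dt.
10π cm/s

C = 2πr
dC/dt = 2π · dr/dt = 2π · 5 = 10π cm/s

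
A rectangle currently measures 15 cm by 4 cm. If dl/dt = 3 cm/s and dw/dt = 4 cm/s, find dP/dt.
14 cm/s

P = 2(l + w)
dP/dt = 2(dl/dt + dw/dt) = 2(3 + 4) = 14 cm/s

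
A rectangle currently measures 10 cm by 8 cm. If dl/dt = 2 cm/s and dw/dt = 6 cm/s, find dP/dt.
16 cm/s

P = 2(l + w)
dP/dt = 2(dl/dt + dw/dt) = 2(2 + 6) = 16 cm/s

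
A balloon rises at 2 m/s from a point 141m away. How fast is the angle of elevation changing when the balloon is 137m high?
0.007296 rad/s

tan(θ) = y/141
sec²(θ) · dθ/dt = (1/141) · dy/dt
dθ/dt = cos²(θ)/141 · 2 = 141/(141² + 137²) · 2
dθ/dt = 0.007296 rad/s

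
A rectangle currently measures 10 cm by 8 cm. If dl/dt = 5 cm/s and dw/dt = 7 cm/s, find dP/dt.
24 cm/s

P = 2(l + w)
dP/dt = 2(dl/dt + dw/dt) = 2(5 + 7) = 24 cm/s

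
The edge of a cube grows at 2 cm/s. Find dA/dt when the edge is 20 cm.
480 cm²/s

A = 6s²
dA/dt = 12s · ds/dt = 12·20·2 = 480 cm²/s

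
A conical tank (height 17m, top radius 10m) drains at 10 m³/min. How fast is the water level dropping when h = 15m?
289/(2250π) ≈ 0.04089 m/min

r/h = 10/17, so r = (10/17)h
V = (1/3)πr²h = (1/3)π((10/17)h)²h = (100/867)πh³
dV/dh = (100/289)πh²
dh/dt = (dV/dt)/(dV/dh) = -10/((100/289)π·15²) = -289/(2250π) m/min
The level is dropping at 289/(2250π) ≈ 0.04089 m/min.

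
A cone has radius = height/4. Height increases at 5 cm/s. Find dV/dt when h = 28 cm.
245π cm³/s

V = (1/3)π(h/4)²h = πh³/48
dV/dt = πh²/16 · 5
At h = 28: dV/dt = 245π cm³/s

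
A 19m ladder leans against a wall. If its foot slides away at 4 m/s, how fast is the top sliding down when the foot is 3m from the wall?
3√22/22 ≈ 0.6396 m/s

x² + y² = 19²
2x·dx/dt + 2y·dy/dt = 0
dy/dt = -x/y · dx/dt = -3/(4√22) · 4 = -3√22/22 m/s
The top is descending at 3√22/22 ≈ 0.6396 m/s.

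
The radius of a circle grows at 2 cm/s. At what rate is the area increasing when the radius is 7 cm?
28π cm²/s

A = πr²
dA/dt = 2πr · dr/dt = 2π(7)(2) = 28π cm²/s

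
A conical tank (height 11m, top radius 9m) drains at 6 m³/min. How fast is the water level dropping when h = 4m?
121/(216π) ≈ 0.1783 m/min

r/h = 9/11, so r = (9/11)h
V = (1/3)πr²h = (1/3)π((9/11)h)²h = (27/121)πh³
dV/dh = (81/121)πh²
dh/dt = (dV/dt)/(dV/dh) = -6/((81/121)π·4²) = -121/(216π) m/min
The level is dropping at 121/(216π) ≈ 0.1783 m/min.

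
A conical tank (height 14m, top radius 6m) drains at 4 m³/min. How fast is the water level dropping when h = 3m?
196/(81π) ≈ 0.7702 m/min

r/h = 6/14, so r = (3/7)h
V = (1/3)πr²h = (1/3)π((3/7)h)²h = (3/49)πh³
dV/dh = (9/49)πh²
dh/dt = (dV/dt)/(dV/dh) = -4/((9/49)π·3²) = -196/(81π) m/min
The level is dropping at 196/(81π) ≈ 0.7702 m/min.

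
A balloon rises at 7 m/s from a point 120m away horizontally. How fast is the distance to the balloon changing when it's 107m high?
749√25849/25849 ≈ 4.659 m/s

z² = 120² + y²
z = √(120² + 107²) = √25849
dz/dt = y/z · dy/dt = 107/√25849 · 7 = 749√25849/25849 ≈ 4.659 m/s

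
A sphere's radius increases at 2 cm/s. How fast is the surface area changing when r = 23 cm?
368π cm²/s

S = 4πr²
dS/dt = dS/dr · dr/dt = 8πr · 2
At r = 23: dS/dt = 368π cm²/s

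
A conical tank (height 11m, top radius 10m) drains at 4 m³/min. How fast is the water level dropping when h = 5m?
121/(625π) ≈ 0.06162 m/min

r/h = 10/11, so r = (10/11)h
V = (1/3)πr²h = (1/3)π((10/11)h)²h = (100/363)πh³
dV/dh = (100/121)πh²
dh/dt = (dV/dt)/(dV/dh) = -4/((100/121)π·5²) = -121/(625π) m/min
The level is dropping at 121/(625π) ≈ 0.06162 m/min.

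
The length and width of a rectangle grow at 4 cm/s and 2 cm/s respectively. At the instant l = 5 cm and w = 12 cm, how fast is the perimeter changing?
12 cm/s

P = 2(l + w)
dP/dt = 2(dl/dt + dw/dt) = 2(4 + 2) = 12 cm/s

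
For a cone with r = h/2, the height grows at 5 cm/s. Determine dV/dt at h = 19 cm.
1805π/4 cm³/s

V = (1/3)π(h/2)²h = πh³/12
dV/dt = πh²/4 · 5
At h = 19: dV/dt = 1805π/4 cm³/s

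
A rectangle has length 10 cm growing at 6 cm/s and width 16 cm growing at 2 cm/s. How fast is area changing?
116 cm²/s

A = lw
dA/dt = w·dl/dt + l·dw/dt = 16·6 + 10·2 = 116 cm²/s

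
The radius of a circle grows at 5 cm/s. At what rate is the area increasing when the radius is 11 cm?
110π cm²/s

A = πr²
dA/dt = 2πr · dr/dt = 2π(11)(5) = 110π cm²/s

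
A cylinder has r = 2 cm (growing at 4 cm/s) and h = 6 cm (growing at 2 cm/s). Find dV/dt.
104π cm³/s

V = πr²h
dV/dt = 2πrh·dr/dt + πr²·dh/dt
= 2π(2)(6)(4) + π(2)²(2)
= 104π cm³/s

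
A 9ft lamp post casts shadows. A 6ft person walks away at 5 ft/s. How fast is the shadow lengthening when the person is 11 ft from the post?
10 ft/s

By similar triangles: 9/(x+s) = 6/s
Solving: s = 6x/3
ds/dt = 6/3 · dx/dt = 2 · 5 = 10 ft/s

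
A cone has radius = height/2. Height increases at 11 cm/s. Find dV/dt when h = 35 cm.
13475π/4 cm³/s

V = (1/3)π(h/2)²h = πh³/12
dV/dt = πh²/4 · 11
At h = 35: dV/dt = 13475π/4 cm³/s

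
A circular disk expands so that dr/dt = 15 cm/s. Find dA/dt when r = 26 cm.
780π cm²/s

A = πr²
dA/dt = 2πr · dr/dt = 2π(26)(15) = 780π cm²/s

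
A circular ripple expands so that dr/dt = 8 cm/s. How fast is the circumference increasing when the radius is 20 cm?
16π cm/s

C = 2πr
dC/dt = 2π · dr/dt = 2π · 8 = 16π cm/s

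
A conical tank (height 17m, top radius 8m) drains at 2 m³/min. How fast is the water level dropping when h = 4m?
289/(512π) ≈ 0.1797 m/min

r/h = 8/17, so r = (8/17)h
V = (1/3)πr²h = (1/3)π((8/17)h)²h = (64/867)πh³
dV/dh = (64/289)πh²
dh/dt = (dV/dt)/(dV/dh) = -2/((64/289)π·4²) = -289/(512π) m/min
The level is dropping at 289/(512π) ≈ 0.1797 m/min.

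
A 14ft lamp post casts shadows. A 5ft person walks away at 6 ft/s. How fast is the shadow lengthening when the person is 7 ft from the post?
10/3 ft/s

By similar triangles: 14/(x+s) = 5/s
Solving: s = 5x/9
ds/dt = 5/9 · dx/dt = 5/9 · 6 = 10/3 ft/s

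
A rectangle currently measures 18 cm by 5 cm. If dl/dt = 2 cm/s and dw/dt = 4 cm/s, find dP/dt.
12 cm/s

P = 2(l + w)
dP/dt = 2(dl/dt + dw/dt) = 2(2 + 4) = 12 cm/s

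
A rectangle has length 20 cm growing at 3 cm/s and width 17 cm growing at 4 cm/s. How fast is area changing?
131 cm²/s

A = lw
dA/dt = w·dl/dt + l·dw/dt = 17·3 + 20·4 = 131 cm²/s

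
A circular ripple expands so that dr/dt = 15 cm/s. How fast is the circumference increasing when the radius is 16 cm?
30π cm/s

C = 2πr
dC/dt = 2π · dr/dt = 2π · 15 = 30π cm/s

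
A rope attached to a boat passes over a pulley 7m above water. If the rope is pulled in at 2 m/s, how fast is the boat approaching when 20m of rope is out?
40√39/117 ≈ 2.135 m/s

rope² = x² + 7²
x = √(20² - 7²) = 3√39
dx/dt = (rope/x) · d(rope)/dt = (20/(3√39)) · (-2) = -40√39/117 m/s
The boat approaches at 40√39/117 ≈ 2.135 m/s.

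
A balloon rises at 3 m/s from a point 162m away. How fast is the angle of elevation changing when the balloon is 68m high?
0.015744 rad/s

tan(θ) = y/162
sec²(θ) · dθ/dt = (1/162) · dy/dt
dθ/dt = cos²(θ)/162 · 3 = 162/(162² + 68²) · 3
dθ/dt = 0.015744 rad/s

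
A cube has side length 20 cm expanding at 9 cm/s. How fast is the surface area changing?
2160 cm²/s

A = 6s²
dA/dt = 12s · ds/dt = 12·20·9 = 2160 cm²/s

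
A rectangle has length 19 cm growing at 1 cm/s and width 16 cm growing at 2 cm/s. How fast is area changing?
54 cm²/s

A = lw
dA/dt = w·dl/dt + l·dw/dt = 16·1 + 19·2 = 54 cm²/s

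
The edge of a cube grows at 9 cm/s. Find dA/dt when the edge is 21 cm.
2268 cm²/s

A = 6s²
dA/dt = 12s · ds/dt = 12·21·9 = 2268 cm²/s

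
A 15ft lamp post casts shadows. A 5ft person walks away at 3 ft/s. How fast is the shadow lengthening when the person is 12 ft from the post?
3/2 ft/s

By similar triangles: 15/(x+s) = 5/s
Solving: s = 5x/10
ds/dt = 5/10 · dx/dt = 1/2 · 3 = 3/2 ft/s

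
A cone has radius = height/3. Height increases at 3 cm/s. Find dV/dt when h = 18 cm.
108π cm³/s

V = (1/3)π(h/3)²h = πh³/27
dV/dt = πh²/9 · 3
At h = 18: dV/dt = 108π cm³/s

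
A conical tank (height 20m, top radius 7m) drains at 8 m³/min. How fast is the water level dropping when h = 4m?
200/(49π) ≈ 1.299 m/min

r/h = 7/20, so r = (7/20)h
V = (1/3)πr²h = (1/3)π((7/20)h)²h = (49/1200)πh³
dV/dh = (49/400)πh²
dh/dt = (dV/dt)/(dV/dh) = -8/((49/400)π·4²) = -200/(49π) m/min
The level is dropping at 200/(49π) ≈ 1.299 m/min.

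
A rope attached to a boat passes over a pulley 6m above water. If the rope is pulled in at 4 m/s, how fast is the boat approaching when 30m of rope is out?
5√6/3 ≈ 4.082 m/s

rope² = x² + 6²
x = √(30² - 6²) = 12√6
dx/dt = (rope/x) · d(rope)/dt = (30/(12√6)) · (-4) = -5√6/3 m/s
The boat approaches at 5√6/3 ≈ 4.082 m/s.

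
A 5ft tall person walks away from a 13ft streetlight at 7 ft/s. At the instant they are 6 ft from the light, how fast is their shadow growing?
35/8 ft/s

By similar triangles: 13/(x+s) = 5/s
Solving: s = 5x/8
ds/dt = 5/8 · dx/dt = 5/8 · 7 = 35/8 ft/s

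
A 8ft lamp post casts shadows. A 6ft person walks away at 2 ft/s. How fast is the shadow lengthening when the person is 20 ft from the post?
6 ft/s

By similar triangles: 8/(x+s) = 6/s
Solving: s = 6x/2
ds/dt = 6/2 · dx/dt = 3 · 2 = 6 ft/s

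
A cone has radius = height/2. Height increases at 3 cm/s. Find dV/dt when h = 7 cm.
147π/4 cm³/s

V = (1/3)π(h/2)²h = πh³/12
dV/dt = πh²/4 · 3
At h = 7: dV/dt = 147π/4 cm³/s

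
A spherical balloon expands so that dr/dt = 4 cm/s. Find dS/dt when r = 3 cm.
96π cm²/s

S = 4πr²
dS/dt = dS/dr · dr/dt = 8πr · 4
At r = 3: dS/dt = 96π cm²/s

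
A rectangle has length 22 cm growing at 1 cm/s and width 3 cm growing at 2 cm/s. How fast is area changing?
47 cm²/s

A = lw
dA/dt = w·dl/dt + l·dw/dt = 3·1 + 22·2 = 47 cm²/s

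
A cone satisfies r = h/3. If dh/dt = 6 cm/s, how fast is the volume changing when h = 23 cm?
1058π/3 cm³/s

V = (1/3)π(h/3)²h = πh³/27
dV/dt = πh²/9 · 6
At h = 23: dV/dt = 1058π/3 cm³/s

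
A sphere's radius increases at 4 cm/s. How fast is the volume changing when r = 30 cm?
14400π cm³/s

V = (4/3)πr³
dV/dt = dV/dr · dr/dt = 4πr² · 4
At r = 30: dV/dt = 14400π cm³/s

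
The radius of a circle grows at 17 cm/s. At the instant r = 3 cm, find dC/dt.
34π cm/s

C = 2πr
dC/dt = 2π · dr/dt = 2π · 17 = 34π cm/s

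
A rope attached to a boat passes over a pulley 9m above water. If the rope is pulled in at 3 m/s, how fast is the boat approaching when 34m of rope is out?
102√43/215 ≈ 3.111 m/s

rope² = x² + 9²
x = √(34² - 9²) = 5√43
dx/dt = (rope/x) · d(rope)/dt = (34/(5√43)) · (-3) = -102√43/215 m/s
The boat approaches at 102√43/215 ≈ 3.111 m/s.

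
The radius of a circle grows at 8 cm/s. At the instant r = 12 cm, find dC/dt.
16π cm/s

C = 2πr
dC/dt = 2π · dr/dt = 2π · 8 = 16π cm/s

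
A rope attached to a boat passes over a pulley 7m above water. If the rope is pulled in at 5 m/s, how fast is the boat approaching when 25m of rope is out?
125/24 ≈ 5.208 m/s

rope² = x² + 7²
x = √(25² - 7²) = 24
dx/dt = (rope/x) · d(rope)/dt = (25/24) · (-5) = -125/24 m/s
The boat approaches at 125/24 ≈ 5.208 m/s.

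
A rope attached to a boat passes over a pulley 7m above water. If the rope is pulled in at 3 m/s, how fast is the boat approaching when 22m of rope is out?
22√435/145 ≈ 3.164 m/s

rope² = x² + 7²
x = √(22² - 7²) = √435
dx/dt = (rope/x) · d(rope)/dt = (22/√435) · (-3) = -22√435/145 m/s
The boat approaches at 22√435/145 ≈ 3.164 m/s.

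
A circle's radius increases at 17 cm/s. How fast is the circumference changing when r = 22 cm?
34π cm/s

C = 2πr
dC/dt = 2π · dr/dt = 2π · 17 = 34π cm/s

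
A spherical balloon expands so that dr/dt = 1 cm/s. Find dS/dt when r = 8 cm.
64π cm²/s

S = 4πr²
dS/dt = dS/dr · dr/dt = 8πr · 1
At r = 8: dS/dt = 64π cm²/s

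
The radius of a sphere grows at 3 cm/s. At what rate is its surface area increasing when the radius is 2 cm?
48π cm²/s

S = 4πr²
dS/dt = dS/dr · dr/dt = 8πr · 3
At r = 2: dS/dt = 48π cm²/s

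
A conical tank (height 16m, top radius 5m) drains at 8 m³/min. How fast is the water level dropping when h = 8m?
32/(25π) ≈ 0.4074 m/min

r/h = 5/16, so r = (5/16)h
V = (1/3)πr²h = (1/3)π((5/16)h)²h = (25/768)πh³
dV/dh = (25/256)πh²
dh/dt = (dV/dt)/(dV/dh) = -8/((25/256)π·8²) = -32/(25π) m/min
The level is dropping at 32/(25π) ≈ 0.4074 m/min.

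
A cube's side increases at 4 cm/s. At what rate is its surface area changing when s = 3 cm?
144 cm²/s

A = 6s²
dA/dt = 12s · ds/dt = 12·3·4 = 144 cm²/s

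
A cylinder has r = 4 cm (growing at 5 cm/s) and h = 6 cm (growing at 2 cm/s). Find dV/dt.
272π cm³/s

V = πr²h
dV/dt = 2πrh·dr/dt + πr²·dh/dt
= 2π(4)(6)(5) + π(4)²(2)
= 272π cm³/s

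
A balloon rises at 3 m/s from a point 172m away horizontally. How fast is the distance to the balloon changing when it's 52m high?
39√2018/2018 ≈ 0.8682 m/s

z² = 172² + y²
z = √(172² + 52²) = 4√2018
dz/dt = y/z · dy/dt = 52/(4√2018) · 3 = 39√2018/2018 ≈ 0.8682 m/s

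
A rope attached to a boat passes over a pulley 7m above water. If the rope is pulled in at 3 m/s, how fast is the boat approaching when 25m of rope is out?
25/8 = 3.125 m/s

rope² = x² + 7²
x = √(25² - 7²) = 24
dx/dt = (rope/x) · d(rope)/dt = (25/24) · (-3) = -25/8 m/s
The boat approaches at 25/8 = 3.125 m/s.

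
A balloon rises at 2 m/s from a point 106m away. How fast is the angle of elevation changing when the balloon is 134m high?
0.007262 rad/s

tan(θ) = y/106
sec²(θ) · dθ/dt = (1/106) · dy/dt
dθ/dt = cos²(θ)/106 · 2 = 106/(106² + 134²) · 2
dθ/dt = 0.007262 rad/s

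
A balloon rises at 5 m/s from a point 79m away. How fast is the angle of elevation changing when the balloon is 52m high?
0.044159 rad/s

tan(θ) = y/79
sec²(θ) · dθ/dt = (1/79) · dy/dt
dθ/dt = cos²(θ)/79 · 5 = 79/(79² + 52²) · 5
dθ/dt = 0.044159 rad/s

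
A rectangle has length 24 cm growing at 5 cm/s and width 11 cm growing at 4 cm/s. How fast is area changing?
151 cm²/s

A = lw
dA/dt = w·dl/dt + l·dw/dt = 11·5 + 24·4 = 151 cm²/s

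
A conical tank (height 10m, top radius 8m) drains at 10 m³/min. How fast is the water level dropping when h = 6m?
125/(288π) ≈ 0.1382 m/min

r/h = 8/10, so r = (4/5)h
V = (1/3)πr²h = (1/3)π((4/5)h)²h = (16/75)πh³
dV/dh = (16/25)πh²
dh/dt = (dV/dt)/(dV/dh) = -10/((16/25)π·6²) = -125/(288π) m/min
The level is dropping at 125/(288π) ≈ 0.1382 m/min.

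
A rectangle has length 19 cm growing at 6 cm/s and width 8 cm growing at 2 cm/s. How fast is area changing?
86 cm²/s

A = lw
dA/dt = w·dl/dt + l·dw/dt = 8·6 + 19·2 = 86 cm²/s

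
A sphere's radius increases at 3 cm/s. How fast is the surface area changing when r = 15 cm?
360π cm²/s

S = 4πr²
dS/dt = dS/dr · dr/dt = 8πr · 3
At r = 15: dS/dt = 360π cm²/s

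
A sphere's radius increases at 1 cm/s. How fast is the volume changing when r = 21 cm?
1764π cm³/s

V = (4/3)πr³
dV/dt = dV/dr · dr/dt = 4πr² · 1
At r = 21: dV/dt = 1764π cm³/s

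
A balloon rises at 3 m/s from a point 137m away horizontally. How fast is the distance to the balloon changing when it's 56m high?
168√21905/21905 ≈ 1.135 m/s

z² = 137² + y²
z = √(137² + 56²) = √21905
dz/dt = y/z · dy/dt = 56/√21905 · 3 = 168√21905/21905 ≈ 1.135 m/s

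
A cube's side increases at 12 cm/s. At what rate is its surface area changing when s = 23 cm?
3312 cm²/s

A = 6s²
dA/dt = 12s · ds/dt = 12·23·12 = 3312 cm²/s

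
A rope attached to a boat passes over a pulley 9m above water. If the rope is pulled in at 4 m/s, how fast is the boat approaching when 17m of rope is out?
17√13/13 ≈ 4.715 m/s

rope² = x² + 9²
x = √(17² - 9²) = 4√13
dx/dt = (rope/x) · d(rope)/dt = (17/(4√13)) · (-4) = -17√13/13 m/s
The boat approaches at 17√13/13 ≈ 4.715 m/s.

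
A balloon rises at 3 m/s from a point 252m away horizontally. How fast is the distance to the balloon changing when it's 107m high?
321√74953/74953 ≈ 1.172 m/s

z² = 252² + y²
z = √(252² + 107²) = √74953
dz/dt = y/z · dy/dt = 107/√74953 · 3 = 321√74953/74953 ≈ 1.172 m/s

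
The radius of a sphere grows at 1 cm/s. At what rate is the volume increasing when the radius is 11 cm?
484π cm³/s

V = (4/3)πr³
dV/dt = dV/dr · dr/dt = 4πr² · 1
At r = 11: dV/dt = 484π cm³/s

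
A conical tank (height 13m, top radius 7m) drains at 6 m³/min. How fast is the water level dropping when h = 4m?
507/(392π) ≈ 0.4117 m/min

r/h = 7/13, so r = (7/13)h
V = (1/3)πr²h = (1/3)π((7/13)h)²h = (49/507)πh³
dV/dh = (49/169)πh²
dh/dt = (dV/dt)/(dV/dh) = -6/((49/169)π·4²) = -507/(392π) m/min
The level is dropping at 507/(392π) ≈ 0.4117 m/min.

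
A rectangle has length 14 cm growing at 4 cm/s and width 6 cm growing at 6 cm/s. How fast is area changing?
108 cm²/s

A = lw
dA/dt = w·dl/dt + l·dw/dt = 6·4 + 14·6 = 108 cm²/s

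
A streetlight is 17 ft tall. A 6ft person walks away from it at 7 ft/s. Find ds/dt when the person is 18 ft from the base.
42/11 ft/s

By similar triangles: 17/(x+s) = 6/s
Solving: s = 6x/11
ds/dt = 6/11 · dx/dt = 6/11 · 7 = 42/11 ft/s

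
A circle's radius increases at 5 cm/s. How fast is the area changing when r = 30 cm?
300π cm²/s

A = πr²
dA/dt = 2πr · dr/dt = 2π(30)(5) = 300π cm²/s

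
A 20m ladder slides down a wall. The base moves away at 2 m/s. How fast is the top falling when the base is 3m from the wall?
6√391/391 ≈ 0.3034 m/s

x² + y² = 20²
2x·dx/dt + 2y·dy/dt = 0
dy/dt = -x/y · dx/dt = -3/√391 · 2 = -6√391/391 m/s
The top is descending at 6√391/391 ≈ 0.3034 m/s.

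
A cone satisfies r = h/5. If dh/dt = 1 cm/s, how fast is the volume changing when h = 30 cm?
36π cm³/s

V = (1/3)π(h/5)²h = πh³/75
dV/dt = πh²/25 · 1
At h = 30: dV/dt = 36π cm³/s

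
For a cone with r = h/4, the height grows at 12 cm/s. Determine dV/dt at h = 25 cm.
1875π/4 cm³/s

V = (1/3)π(h/4)²h = πh³/48
dV/dt = πh²/16 · 12
At h = 25: dV/dt = 1875π/4 cm³/s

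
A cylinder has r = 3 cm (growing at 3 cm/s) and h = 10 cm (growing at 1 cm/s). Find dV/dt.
189π cm³/s

V = πr²h
dV/dt = 2πrh·dr/dt + πr²·dh/dt
= 2π(3)(10)(3) + π(3)²(1)
= 189π cm³/s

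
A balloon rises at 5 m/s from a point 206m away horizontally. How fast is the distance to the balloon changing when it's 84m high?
210√12373/12373 ≈ 1.888 m/s

z² = 206² + y²
z = √(206² + 84²) = 2√12373
dz/dt = y/z · dy/dt = 84/(2√12373) · 5 = 210√12373/12373 ≈ 1.888 m/s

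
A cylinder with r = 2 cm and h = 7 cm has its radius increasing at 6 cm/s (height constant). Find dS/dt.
132π cm²/s

S = 2πrh + 2πr² (lateral + bases)
dS/dt = (2πh + 4πr)·dr/dt = (2π·7 + 4π·2)·6
= 132π cm²/s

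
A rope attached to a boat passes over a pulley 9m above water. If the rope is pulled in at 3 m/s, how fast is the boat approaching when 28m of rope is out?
84√703/703 ≈ 3.168 m/s

rope² = x² + 9²
x = √(28² - 9²) = √703
dx/dt = (rope/x) · d(rope)/dt = (28/√703) · (-3) = -84√703/703 m/s
The boat approaches at 84√703/703 ≈ 3.168 m/s.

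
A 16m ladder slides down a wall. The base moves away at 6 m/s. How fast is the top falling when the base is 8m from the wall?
2√3 ≈ 3.464 m/s

x² + y² = 16²
2x·dx/dt + 2y·dy/dt = 0
dy/dt = -x/y · dx/dt = -8/(8√3) · 6 = -2√3 m/s
The top is descending at 2√3 ≈ 3.464 m/s.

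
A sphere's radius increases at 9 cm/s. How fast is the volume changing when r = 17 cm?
10404π cm³/s

V = (4/3)πr³
dV/dt = dV/dr · dr/dt = 4πr² · 9
At r = 17: dV/dt = 10404π cm³/s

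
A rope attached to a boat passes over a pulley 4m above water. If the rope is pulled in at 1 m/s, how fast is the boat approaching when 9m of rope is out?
9√65/65 ≈ 1.116 m/s

rope² = x² + 4²
x = √(9² - 4²) = √65
dx/dt = (rope/x) · d(rope)/dt = (9/√65) · (-1) = -9√65/65 m/s
The boat approaches at 9√65/65 ≈ 1.116 m/s.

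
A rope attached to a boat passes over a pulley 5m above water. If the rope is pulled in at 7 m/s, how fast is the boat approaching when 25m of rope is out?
35√6/12 ≈ 7.144 m/s

rope² = x² + 5²
x = √(25² - 5²) = 10√6
dx/dt = (rope/x) · d(rope)/dt = (25/(10√6)) · (-7) = -35√6/12 m/s
The boat approaches at 35√6/12 ≈ 7.144 m/s.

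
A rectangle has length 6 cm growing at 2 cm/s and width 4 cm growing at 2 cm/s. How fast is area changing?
20 cm²/s

A = lw
dA/dt = w·dl/dt + l·dw/dt = 4·2 + 6·2 = 20 cm²/s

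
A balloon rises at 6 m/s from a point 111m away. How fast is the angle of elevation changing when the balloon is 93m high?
0.03176 rad/s

tan(θ) = y/111
sec²(θ) · dθ/dt = (1/111) · dy/dt
dθ/dt = cos²(θ)/111 · 6 = 111/(111² + 93²) · 6
dθ/dt = 0.03176 rad/s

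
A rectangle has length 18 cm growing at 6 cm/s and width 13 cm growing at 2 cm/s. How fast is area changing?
114 cm²/s

A = lw
dA/dt = w·dl/dt + l·dw/dt = 13·6 + 18·2 = 114 cm²/s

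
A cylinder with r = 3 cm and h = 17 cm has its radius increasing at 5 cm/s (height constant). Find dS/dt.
230π cm²/s

S = 2πrh + 2πr² (lateral + bases)
dS/dt = (2πh + 4πr)·dr/dt = (2π·17 + 4π·3)·5
= 230π cm²/s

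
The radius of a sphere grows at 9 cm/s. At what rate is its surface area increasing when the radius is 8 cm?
576π cm²/s

S = 4πr²
dS/dt = dS/dr · dr/dt = 8πr · 9
At r = 8: dS/dt = 576π cm²/s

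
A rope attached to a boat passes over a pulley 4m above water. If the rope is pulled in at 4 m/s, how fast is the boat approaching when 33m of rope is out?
132√1073/1073 ≈ 4.03 m/s

rope² = x² + 4²
x = √(33² - 4²) = √1073
dx/dt = (rope/x) · d(rope)/dt = (33/√1073) · (-4) = -132√1073/1073 m/s
The boat approaches at 132√1073/1073 ≈ 4.03 m/s.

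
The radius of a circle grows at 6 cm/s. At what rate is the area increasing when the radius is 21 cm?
252π cm²/s

A = πr²
dA/dt = 2πr · dr/dt = 2π(21)(6) = 252π cm²/s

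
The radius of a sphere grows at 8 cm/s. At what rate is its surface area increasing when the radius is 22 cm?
1408π cm²/s

S = 4πr²
dS/dt = dS/dr · dr/dt = 8πr · 8
At r = 22: dS/dt = 1408π cm²/s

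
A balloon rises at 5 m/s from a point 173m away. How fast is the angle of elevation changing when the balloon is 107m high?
0.020905 rad/s

tan(θ) = y/173
sec²(θ) · dθ/dt = (1/173) · dy/dt
dθ/dt = cos²(θ)/173 · 5 = 173/(173² + 107²) · 5
dθ/dt = 0.020905 rad/s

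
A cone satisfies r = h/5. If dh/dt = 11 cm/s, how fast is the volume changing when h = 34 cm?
12716π/25 cm³/s

V = (1/3)π(h/5)²h = πh³/75
dV/dt = πh²/25 · 11
At h = 34: dV/dt = 12716π/25 cm³/s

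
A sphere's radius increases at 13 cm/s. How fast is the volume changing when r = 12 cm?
7488π cm³/s

V = (4/3)πr³
dV/dt = dV/dr · dr/dt = 4πr² · 13
At r = 12: dV/dt = 7488π cm³/s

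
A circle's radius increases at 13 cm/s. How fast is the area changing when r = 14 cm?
364π cm²/s

A = πr²
dA/dt = 2πr · dr/dt = 2π(14)(13) = 364π cm²/s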